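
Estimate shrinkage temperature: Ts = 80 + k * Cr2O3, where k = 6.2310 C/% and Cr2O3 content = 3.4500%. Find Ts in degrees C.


Formula: Ts = 80 + k * Cr2O3
Substituting: Ts = 80 + 6.2310 * 3.4500
Result: 101.4969 C


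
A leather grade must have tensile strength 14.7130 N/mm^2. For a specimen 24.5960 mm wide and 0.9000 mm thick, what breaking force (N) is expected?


Formula: F = TS * w * t
Substituting: F = 14.7130 * 24.5960 * 0.9000
Result: 325.6929 N


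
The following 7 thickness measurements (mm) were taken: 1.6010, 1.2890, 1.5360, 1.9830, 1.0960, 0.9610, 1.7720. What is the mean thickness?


Formula: Average = sum / n
Substituting: Average = 10.2380 / 7
Result: 1.4626 mm


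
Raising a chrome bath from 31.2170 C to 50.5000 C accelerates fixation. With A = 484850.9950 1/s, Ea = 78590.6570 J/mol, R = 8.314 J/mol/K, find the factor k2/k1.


T1 = 31.2170 + 273.15 = 304.3670 K; T2 = 50.5000 + 273.15 = 323.6500 K
k1 = A * exp(-Ea/(R*T1)) = 484850.9950 * exp(-78590.6570/(8.314*304.3670)) = 1.5762e-08 1/s
k2 = A * exp(-Ea/(R*T2)) = 484850.9950 * exp(-78590.6570/(8.314*323.6500)) = 1.0028e-07 1/s
k2/k1 = 1.0028e-07 / 1.5762e-08 = 6.3623


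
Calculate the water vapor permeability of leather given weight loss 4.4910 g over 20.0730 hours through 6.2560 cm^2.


Formula: WVP = loss / (area * time)
Substituting: WVP = 4.4910 / (6.2560 * 20.0730)
Result: 0.035763 g/(cm^2*hr)


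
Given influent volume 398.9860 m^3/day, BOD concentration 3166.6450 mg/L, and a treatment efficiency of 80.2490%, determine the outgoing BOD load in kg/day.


Load_in = volume * conc / 1000 = 398.9860 * 3166.6450 / 1000 = 1263.4470 kg/day
Removed = Load_in * eff / 100 = 1263.4470 * 80.2490 / 100 = 1013.9036 kg/day
Load_out = Load_in - Removed = 1263.4470 - 1013.9036 = 249.5434 kg/day


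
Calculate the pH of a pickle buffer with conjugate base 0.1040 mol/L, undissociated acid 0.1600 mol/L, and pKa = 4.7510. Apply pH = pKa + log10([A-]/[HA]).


ratio = [A-] / [HA] = 0.1040 / 0.1600 = 0.6500
log10(ratio) = -0.1871
pH = pKa + log10(ratio) = 4.7510 - 0.1871 = 4.5639


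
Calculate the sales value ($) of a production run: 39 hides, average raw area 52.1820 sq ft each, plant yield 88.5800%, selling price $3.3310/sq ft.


Raw_total = N * avg_area = 39 * 52.1820 = 2035.0980 sq ft
Finished = Raw_total * yield / 100 = 2035.0980 * 88.5800 / 100 = 1802.6898 sq ft
Value = Finished * price = 1802.6898 * 3.3310 = 6004.7598 $


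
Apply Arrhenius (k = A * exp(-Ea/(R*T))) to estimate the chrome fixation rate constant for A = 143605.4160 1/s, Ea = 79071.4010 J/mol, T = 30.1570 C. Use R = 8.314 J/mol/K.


T_K = T_C + 273.15 = 30.1570 + 273.15 = 303.3070 K
exponent = -Ea / (R * T_K) = -79071.4010 / (8.314 * 303.3070) = -31.3565
k = A * exp(exponent) = 143605.4160 * exp(-31.3565) = 3.4613e-09 1/s


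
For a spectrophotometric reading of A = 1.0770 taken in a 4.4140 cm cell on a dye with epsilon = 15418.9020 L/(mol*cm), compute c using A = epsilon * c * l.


Formula: c = A / (epsilon * l)
Substituting: c = 1.0770 / (15418.9020 * 4.4140)
Result: 1.5824e-05 mol/L


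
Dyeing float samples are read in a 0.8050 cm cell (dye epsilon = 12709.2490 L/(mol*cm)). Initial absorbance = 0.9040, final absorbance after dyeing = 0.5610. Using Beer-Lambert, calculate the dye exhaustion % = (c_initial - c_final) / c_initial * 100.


c_initial = A_i / (epsilon * l) = 0.9040 / (12709.2490 * 0.8050) = 8.8359e-05 mol/L
c_final = A_f / (epsilon * l) = 0.5610 / (12709.2490 * 0.8050) = 5.4834e-05 mol/L
Exhaustion = (c_initial - c_final) / c_initial * 100 = (8.8359e-05 - 5.4834e-05) / 8.8359e-05 * 100 = 37.9425 %


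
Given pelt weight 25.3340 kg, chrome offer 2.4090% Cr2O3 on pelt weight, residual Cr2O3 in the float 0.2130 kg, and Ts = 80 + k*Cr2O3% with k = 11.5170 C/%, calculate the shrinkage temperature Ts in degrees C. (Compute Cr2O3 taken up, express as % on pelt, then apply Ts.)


Offered = pelt * offer_pct / 100 = 25.3340 * 2.4090 / 100 = 0.6103 kg
Uptake = offered - residual = 0.6103 - 0.2130 = 0.3973 kg
Cr2O3% on pelt = uptake / pelt * 100 = 0.3973 / 25.3340 * 100 = 1.5682 %
Ts = 80 + k * Cr2O3% = 80 + 11.5170 * 1.5682 = 98.0613 C


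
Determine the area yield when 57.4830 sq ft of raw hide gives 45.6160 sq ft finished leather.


Formula: Yield = finished / raw * 100
Substituting: Yield = 45.6160 / 57.4830 * 100
Result: 79.3556 %


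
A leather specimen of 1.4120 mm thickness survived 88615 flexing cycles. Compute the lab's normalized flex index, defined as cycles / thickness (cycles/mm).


Formula: Index = cycles / thickness
Substituting: Index = 88615 / 1.4120
Result: 62758.4986 cycles/mm


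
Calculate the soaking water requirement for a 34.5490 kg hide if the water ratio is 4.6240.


Formula: Water = hide_weight * ratio
Substituting: Water = 34.5490 * 4.6240
Result: 159.7546 kg


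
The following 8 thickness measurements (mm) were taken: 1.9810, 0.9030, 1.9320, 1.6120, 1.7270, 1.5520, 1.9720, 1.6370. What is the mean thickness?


Formula: Average = sum / n
Substituting: Average = 13.3160 / 8
Result: 1.6645 mm


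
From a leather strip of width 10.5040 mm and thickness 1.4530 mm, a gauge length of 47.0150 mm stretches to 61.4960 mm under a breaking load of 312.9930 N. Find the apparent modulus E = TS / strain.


TS = F / (w * t) = 312.9930 / (10.5040 * 1.4530) = 20.5076 N/mm^2
strain = (Lf - L0) / L0 = (61.4960 - 47.0150) / 47.0150 = 0.3080
E = TS / strain = 20.5076 / 0.3080 = 66.5813 N/mm^2


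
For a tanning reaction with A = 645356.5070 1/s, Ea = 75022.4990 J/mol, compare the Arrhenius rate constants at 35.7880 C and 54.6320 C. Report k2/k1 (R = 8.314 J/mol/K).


T1 = 35.7880 + 273.15 = 308.9380 K; T2 = 54.6320 + 273.15 = 327.7820 K
k1 = A * exp(-Ea/(R*T1)) = 645356.5070 * exp(-75022.4990/(8.314*308.9380)) = 1.3325e-07 1/s
k2 = A * exp(-Ea/(R*T2)) = 645356.5070 * exp(-75022.4990/(8.314*327.7820)) = 7.1440e-07 1/s
k2/k1 = 7.1440e-07 / 1.3325e-07 = 5.3612


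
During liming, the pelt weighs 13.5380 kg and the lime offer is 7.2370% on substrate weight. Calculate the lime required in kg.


Formula: Lime = substrate * pct / 100
Substituting: Lime = 13.5380 * 7.2370 / 100
Result: 0.9797 kg


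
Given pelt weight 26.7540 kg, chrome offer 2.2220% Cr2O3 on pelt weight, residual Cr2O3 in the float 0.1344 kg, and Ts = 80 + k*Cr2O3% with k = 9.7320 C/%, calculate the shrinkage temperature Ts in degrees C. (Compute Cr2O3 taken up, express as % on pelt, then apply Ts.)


Offered = pelt * offer_pct / 100 = 26.7540 * 2.2220 / 100 = 0.5945 kg
Uptake = offered - residual = 0.5945 - 0.1344 = 0.4601 kg
Cr2O3% on pelt = uptake / pelt * 100 = 0.4601 / 26.7540 * 100 = 1.7196 %
Ts = 80 + k * Cr2O3% = 80 + 9.7320 * 1.7196 = 96.7356 C


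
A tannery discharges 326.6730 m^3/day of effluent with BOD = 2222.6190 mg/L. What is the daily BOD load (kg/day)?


Formula: BOD_load = volume * conc / 1000
Substituting: BOD_load = 326.6730 * 2222.6190 / 1000
Result: 726.0696 kg/day


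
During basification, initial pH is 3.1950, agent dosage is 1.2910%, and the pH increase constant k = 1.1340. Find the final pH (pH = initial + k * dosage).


Formula: pH_final = pH_initial + k * base_pct
Substituting: pH_final = 3.1950 + 1.1340 * 1.2910
Result: 4.6590


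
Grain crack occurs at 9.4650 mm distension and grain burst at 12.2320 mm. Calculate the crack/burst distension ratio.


Formula: Ratio = crack / burst
Substituting: Ratio = 9.4650 / 12.2320
Result: 0.7738


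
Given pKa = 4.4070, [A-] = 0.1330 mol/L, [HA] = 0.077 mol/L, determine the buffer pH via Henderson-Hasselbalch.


ratio = [A-] / [HA] = 0.1330 / 0.077 = 1.7273
log10(ratio) = 0.2374
pH = pKa + log10(ratio) = 4.4070 + 0.2374 = 4.6444


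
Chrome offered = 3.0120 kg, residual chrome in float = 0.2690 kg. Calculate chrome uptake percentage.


Formula: Uptake = (offered - residual) / offered * 100
Substituting: Uptake = (3.0120 - 0.2690) / 3.0120 * 100
Result: 91.0691 %


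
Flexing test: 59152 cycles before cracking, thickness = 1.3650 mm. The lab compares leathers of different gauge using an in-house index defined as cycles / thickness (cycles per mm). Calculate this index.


Formula: Index = cycles / thickness
Substituting: Index = 59152 / 1.3650
Result: 43334.7985 cycles/mm


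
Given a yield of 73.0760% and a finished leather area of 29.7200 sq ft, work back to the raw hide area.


Formula: raw = finished * 100 / yield
Substituting: raw = 29.7200 * 100 / 73.0760
Result: 40.6700 sq ft


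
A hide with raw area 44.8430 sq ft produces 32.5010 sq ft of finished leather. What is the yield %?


Formula: Yield = finished / raw * 100
Substituting: Yield = 32.5010 / 44.8430 * 100
Result: 72.4773 %


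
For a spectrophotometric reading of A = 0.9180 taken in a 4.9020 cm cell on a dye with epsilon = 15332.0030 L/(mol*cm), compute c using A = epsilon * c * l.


Formula: c = A / (epsilon * l)
Substituting: c = 0.9180 / (15332.0030 * 4.9020)
Result: 1.2214e-05 mol/L


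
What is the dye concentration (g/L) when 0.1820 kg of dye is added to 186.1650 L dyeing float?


Formula: Conc = dye_mass(kg) / volume(L) * 1000
Substituting: Conc = 0.1820 / 186.1650 * 1000
Result: 0.9776 g/L


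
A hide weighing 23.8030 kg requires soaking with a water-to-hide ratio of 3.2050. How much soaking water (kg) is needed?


Formula: Water = hide_weight * ratio
Substituting: Water = 23.8030 * 3.2050
Result: 76.2886 kg


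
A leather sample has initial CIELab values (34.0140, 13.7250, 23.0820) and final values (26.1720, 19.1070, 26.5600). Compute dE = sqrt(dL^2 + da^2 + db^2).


dL = -7.8420, da = 5.3820, db = 3.4780
dE = sqrt((-7.8420)^2 + 5.3820^2 + 3.4780^2) = 10.1272


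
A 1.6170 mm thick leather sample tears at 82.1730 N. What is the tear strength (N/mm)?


Formula: Tear strength = force / thickness
Substituting: Tear strength = 82.1730 / 1.6170
Result: 50.8182 N/mm


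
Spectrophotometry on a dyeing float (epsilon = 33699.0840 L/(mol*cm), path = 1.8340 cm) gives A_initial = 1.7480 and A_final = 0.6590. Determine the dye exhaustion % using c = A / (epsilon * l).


c_initial = A_i / (epsilon * l) = 1.7480 / (33699.0840 * 1.8340) = 2.8283e-05 mol/L
c_final = A_f / (epsilon * l) = 0.6590 / (33699.0840 * 1.8340) = 1.0663e-05 mol/L
Exhaustion = (c_initial - c_final) / c_initial * 100 = (2.8283e-05 - 1.0663e-05) / 2.8283e-05 * 100 = 62.2998 %


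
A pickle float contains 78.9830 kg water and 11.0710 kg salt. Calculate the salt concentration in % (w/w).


Formula: Conc = salt / (water + salt) * 100
Substituting: Conc = 11.0710 / (78.9830 + 11.0710) * 100
Result: 12.2937 %


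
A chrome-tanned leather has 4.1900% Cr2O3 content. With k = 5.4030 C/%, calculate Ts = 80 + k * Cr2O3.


Formula: Ts = 80 + k * Cr2O3
Substituting: Ts = 80 + 5.4030 * 4.1900
Result: 102.6386 C


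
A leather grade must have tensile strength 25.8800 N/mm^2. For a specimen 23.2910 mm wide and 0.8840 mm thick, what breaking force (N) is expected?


Formula: F = TS * w * t
Substituting: F = 25.8800 * 23.2910 * 0.8840
Result: 532.8496 N


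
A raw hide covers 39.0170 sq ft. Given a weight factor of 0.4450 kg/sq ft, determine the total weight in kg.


Formula: Weight = area * weight_per_sqft
Substituting: Weight = 39.0170 * 0.4450
Result: 17.3626 kg


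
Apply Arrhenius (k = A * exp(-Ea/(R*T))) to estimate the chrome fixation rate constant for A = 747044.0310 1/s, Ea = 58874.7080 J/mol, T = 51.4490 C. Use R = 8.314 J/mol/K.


T_K = T_C + 273.15 = 51.4490 + 273.15 = 324.5990 K
exponent = -Ea / (R * T_K) = -58874.7080 / (8.314 * 324.5990) = -21.8158
k = A * exp(exponent) = 747044.0310 * exp(-21.8158) = 2.5053e-04 1/s


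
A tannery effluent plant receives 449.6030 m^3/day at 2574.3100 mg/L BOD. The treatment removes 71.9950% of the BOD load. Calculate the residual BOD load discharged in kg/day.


Load_in = volume * conc / 1000 = 449.6030 * 2574.3100 / 1000 = 1157.4175 kg/day
Removed = Load_in * eff / 100 = 1157.4175 * 71.9950 / 100 = 833.2827 kg/day
Load_out = Load_in - Removed = 1157.4175 - 833.2827 = 324.1348 kg/day


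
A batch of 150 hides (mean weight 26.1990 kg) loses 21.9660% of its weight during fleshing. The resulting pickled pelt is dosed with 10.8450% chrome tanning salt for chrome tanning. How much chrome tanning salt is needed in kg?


Total_raw = N * avg_wt = 150 * 26.1990 = 3929.8500 kg
Substrate = Total_raw * (1 - loss/100) = 3929.8500 * (1 - 21.9660/100) = 3066.6191 kg
Chrome = Substrate * pct / 100 = 3066.6191 * 10.8450 / 100 = 332.5748 kg


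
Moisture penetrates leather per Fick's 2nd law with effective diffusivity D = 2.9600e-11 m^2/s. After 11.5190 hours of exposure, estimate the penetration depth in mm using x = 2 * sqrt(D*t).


t = 11.5190 hr * 3600 = 41468.4000 s
D * t = 2.9600e-11 * 41468.4000 = 1.2275e-06
x = 2 * sqrt(D*t) = 2 * sqrt(1.2275e-06) = 0.00221582 m = 2.2158 mm


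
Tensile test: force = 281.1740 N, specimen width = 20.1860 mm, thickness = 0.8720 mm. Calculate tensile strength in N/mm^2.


Formula: TS = force / (width * thickness)
Substituting: TS = 281.1740 / (20.1860 * 0.8720)
Result: 15.9738 N/mm^2


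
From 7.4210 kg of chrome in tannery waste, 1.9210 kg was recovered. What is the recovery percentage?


Formula: Recovery = recovered / input * 100
Substituting: Recovery = 1.9210 / 7.4210 * 100
Result: 25.8860 %


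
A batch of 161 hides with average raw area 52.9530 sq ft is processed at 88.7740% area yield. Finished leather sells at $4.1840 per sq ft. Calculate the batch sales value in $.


Raw_total = N * avg_area = 161 * 52.9530 = 8525.4330 sq ft
Finished = Raw_total * yield / 100 = 8525.4330 * 88.7740 / 100 = 7568.3679 sq ft
Value = Finished * price = 7568.3679 * 4.1840 = 31666.0513 $


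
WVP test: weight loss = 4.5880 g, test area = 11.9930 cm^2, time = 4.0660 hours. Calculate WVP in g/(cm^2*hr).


Formula: WVP = loss / (area * time)
Substituting: WVP = 4.5880 / (11.9930 * 4.0660)
Result: 0.0940867 g/(cm^2*hr)


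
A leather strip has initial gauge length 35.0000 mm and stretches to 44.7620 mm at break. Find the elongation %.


Formula: Elongation = (Lf - L0) / L0 * 100
Substituting: Elongation = (44.7620 - 35.0000) / 35.0000 * 100
Result: 27.8914 %


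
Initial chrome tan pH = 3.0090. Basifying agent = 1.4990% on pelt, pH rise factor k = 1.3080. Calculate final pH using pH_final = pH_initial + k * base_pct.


Formula: pH_final = pH_initial + k * base_pct
Substituting: pH_final = 3.0090 + 1.3080 * 1.4990
Result: 4.9697


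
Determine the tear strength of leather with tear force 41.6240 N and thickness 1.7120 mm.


Formula: Tear strength = force / thickness
Substituting: Tear strength = 41.6240 / 1.7120
Result: 24.3131 N/mm


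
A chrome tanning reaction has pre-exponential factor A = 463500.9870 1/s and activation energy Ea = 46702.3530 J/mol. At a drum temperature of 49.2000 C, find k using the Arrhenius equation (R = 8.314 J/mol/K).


T_K = T_C + 273.15 = 49.2000 + 273.15 = 322.3500 K
exponent = -Ea / (R * T_K) = -46702.3530 / (8.314 * 322.3500) = -17.4261
k = A * exp(exponent) = 463500.9870 * exp(-17.4261) = 0.0125307 1/s


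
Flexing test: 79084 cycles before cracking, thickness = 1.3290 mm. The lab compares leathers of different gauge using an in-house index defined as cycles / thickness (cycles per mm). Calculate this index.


Formula: Index = cycles / thickness
Substituting: Index = 79084 / 1.3290
Result: 59506.3958 cycles/mm


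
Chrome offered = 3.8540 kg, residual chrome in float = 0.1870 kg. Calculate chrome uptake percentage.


Formula: Uptake = (offered - residual) / offered * 100
Substituting: Uptake = (3.8540 - 0.1870) / 3.8540 * 100
Result: 95.1479 %


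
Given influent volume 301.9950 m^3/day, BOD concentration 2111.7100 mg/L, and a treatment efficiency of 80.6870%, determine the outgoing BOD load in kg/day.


Load_in = volume * conc / 1000 = 301.9950 * 2111.7100 / 1000 = 637.7259 kg/day
Removed = Load_in * eff / 100 = 637.7259 * 80.6870 / 100 = 514.5619 kg/day
Load_out = Load_in - Removed = 637.7259 - 514.5619 = 123.1640 kg/day


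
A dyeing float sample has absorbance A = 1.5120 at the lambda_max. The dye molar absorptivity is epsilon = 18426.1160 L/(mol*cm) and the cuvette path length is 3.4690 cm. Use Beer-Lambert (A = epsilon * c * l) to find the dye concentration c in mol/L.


Formula: c = A / (epsilon * l)
Substituting: c = 1.5120 / (18426.1160 * 3.4690)
Result: 2.3654e-05 mol/L


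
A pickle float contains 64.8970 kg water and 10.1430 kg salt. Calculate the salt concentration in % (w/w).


Formula: Conc = salt / (water + salt) * 100
Substituting: Conc = 10.1430 / (64.8970 + 10.1430) * 100
Result: 13.5168 %


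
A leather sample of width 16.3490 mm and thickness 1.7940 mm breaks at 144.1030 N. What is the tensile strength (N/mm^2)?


Formula: TS = force / (width * thickness)
Substituting: TS = 144.1030 / (16.3490 * 1.7940)
Result: 4.9131 N/mm^2


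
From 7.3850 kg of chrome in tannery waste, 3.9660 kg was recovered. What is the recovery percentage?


Formula: Recovery = recovered / input * 100
Substituting: Recovery = 3.9660 / 7.3850 * 100
Result: 53.7035 %


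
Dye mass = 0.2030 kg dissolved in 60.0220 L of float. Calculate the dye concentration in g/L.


Formula: Conc = dye_mass(kg) / volume(L) * 1000
Substituting: Conc = 0.2030 / 60.0220 * 1000
Result: 3.3821 g/L


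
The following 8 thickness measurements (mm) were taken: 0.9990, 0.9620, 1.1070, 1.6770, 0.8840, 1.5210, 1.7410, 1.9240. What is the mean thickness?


Formula: Average = sum / n
Substituting: Average = 10.8150 / 8
Result: 1.3519 mm


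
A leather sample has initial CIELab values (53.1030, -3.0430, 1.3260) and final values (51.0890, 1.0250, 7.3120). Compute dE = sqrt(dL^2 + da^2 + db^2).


dL = -2.0140, da = 4.0680, db = 5.9860
dE = sqrt((-2.0140)^2 + 4.0680^2 + 5.9860^2) = 7.5125


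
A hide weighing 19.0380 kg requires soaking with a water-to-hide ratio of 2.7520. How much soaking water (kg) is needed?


Formula: Water = hide_weight * ratio
Substituting: Water = 19.0380 * 2.7520
Result: 52.3926 kg


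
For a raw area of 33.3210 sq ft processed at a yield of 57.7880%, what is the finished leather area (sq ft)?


Formula: finished = raw * yield / 100
Substituting: finished = 33.3210 * 57.7880 / 100
Result: 19.2555 sq ft


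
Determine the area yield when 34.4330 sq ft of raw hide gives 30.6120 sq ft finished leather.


Formula: Yield = finished / raw * 100
Substituting: Yield = 30.6120 / 34.4330 * 100
Result: 88.9031 %


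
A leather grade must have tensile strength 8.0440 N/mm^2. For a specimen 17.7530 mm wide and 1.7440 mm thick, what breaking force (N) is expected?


Formula: F = TS * w * t
Substituting: F = 8.0440 * 17.7530 * 1.7440
Result: 249.0522 N


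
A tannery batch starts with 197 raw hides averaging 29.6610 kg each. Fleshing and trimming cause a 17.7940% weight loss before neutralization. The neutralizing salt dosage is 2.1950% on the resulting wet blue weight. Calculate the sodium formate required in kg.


Total_raw = N * avg_wt = 197 * 29.6610 = 5843.2170 kg
Substrate = Total_raw * (1 - loss/100) = 5843.2170 * (1 - 17.7940/100) = 4803.4750 kg
Neutralizer = Substrate * pct / 100 = 4803.4750 * 2.1950 / 100 = 105.4363 kg


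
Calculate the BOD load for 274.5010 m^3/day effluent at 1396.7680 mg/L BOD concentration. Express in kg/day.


Formula: BOD_load = volume * conc / 1000
Substituting: BOD_load = 274.5010 * 1396.7680 / 1000
Result: 383.4142 kg/day


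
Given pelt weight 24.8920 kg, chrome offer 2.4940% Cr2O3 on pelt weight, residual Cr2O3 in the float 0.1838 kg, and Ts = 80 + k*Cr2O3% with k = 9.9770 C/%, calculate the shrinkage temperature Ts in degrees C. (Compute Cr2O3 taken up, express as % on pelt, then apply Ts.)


Offered = pelt * offer_pct / 100 = 24.8920 * 2.4940 / 100 = 0.6208 kg
Uptake = offered - residual = 0.6208 - 0.1838 = 0.4370 kg
Cr2O3% on pelt = uptake / pelt * 100 = 0.4370 / 24.8920 * 100 = 1.7556 %
Ts = 80 + k * Cr2O3% = 80 + 9.9770 * 1.7556 = 97.5157 C


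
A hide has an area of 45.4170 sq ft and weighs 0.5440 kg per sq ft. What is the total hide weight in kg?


Formula: Weight = area * weight_per_sqft
Substituting: Weight = 45.4170 * 0.5440
Result: 24.7068 kg


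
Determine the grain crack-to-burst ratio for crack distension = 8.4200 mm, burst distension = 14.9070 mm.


Formula: Ratio = crack / burst
Substituting: Ratio = 8.4200 / 14.9070
Result: 0.5648


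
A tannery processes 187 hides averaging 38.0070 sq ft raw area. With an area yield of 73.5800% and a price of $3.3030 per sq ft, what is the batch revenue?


Raw_total = N * avg_area = 187 * 38.0070 = 7107.3090 sq ft
Finished = Raw_total * yield / 100 = 7107.3090 * 73.5800 / 100 = 5229.5580 sq ft
Value = Finished * price = 5229.5580 * 3.3030 = 17273.2299 $


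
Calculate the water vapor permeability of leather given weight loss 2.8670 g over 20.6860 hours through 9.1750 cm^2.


Formula: WVP = loss / (area * time)
Substituting: WVP = 2.8670 / (9.1750 * 20.6860)
Result: 0.0151058 g/(cm^2*hr)


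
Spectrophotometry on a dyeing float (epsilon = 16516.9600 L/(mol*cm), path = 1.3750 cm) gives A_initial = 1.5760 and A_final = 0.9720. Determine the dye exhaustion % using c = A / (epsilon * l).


c_initial = A_i / (epsilon * l) = 1.5760 / (16516.9600 * 1.3750) = 6.9394e-05 mol/L
c_final = A_f / (epsilon * l) = 0.9720 / (16516.9600 * 1.3750) = 4.2799e-05 mol/L
Exhaustion = (c_initial - c_final) / c_initial * 100 = (6.9394e-05 - 4.2799e-05) / 6.9394e-05 * 100 = 38.3249 %


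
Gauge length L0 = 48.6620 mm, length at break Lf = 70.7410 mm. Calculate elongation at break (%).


Formula: Elongation = (Lf - L0) / L0 * 100
Substituting: Elongation = (70.7410 - 48.6620) / 48.6620 * 100
Result: 45.3722 %


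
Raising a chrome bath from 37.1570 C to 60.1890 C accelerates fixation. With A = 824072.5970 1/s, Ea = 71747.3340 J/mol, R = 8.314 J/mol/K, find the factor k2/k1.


T1 = 37.1570 + 273.15 = 310.3070 K; T2 = 60.1890 + 273.15 = 333.3390 K
k1 = A * exp(-Ea/(R*T1)) = 824072.5970 * exp(-71747.3340/(8.314*310.3070)) = 6.8889e-07 1/s
k2 = A * exp(-Ea/(R*T2)) = 824072.5970 * exp(-71747.3340/(8.314*333.3390)) = 4.7061e-06 1/s
k2/k1 = 4.7061e-06 / 6.8889e-07 = 6.8315


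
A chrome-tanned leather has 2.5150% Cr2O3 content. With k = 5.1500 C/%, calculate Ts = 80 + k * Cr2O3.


Formula: Ts = 80 + k * Cr2O3
Substituting: Ts = 80 + 5.1500 * 2.5150
Result: 92.9523 C


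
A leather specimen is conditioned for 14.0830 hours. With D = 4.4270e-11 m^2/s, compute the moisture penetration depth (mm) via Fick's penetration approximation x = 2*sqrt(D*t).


t = 14.0830 hr * 3600 = 50698.8000 s
D * t = 4.4270e-11 * 50698.8000 = 2.2444e-06
x = 2 * sqrt(D*t) = 2 * sqrt(2.2444e-06) = 0.00299629 m = 2.9963 mm


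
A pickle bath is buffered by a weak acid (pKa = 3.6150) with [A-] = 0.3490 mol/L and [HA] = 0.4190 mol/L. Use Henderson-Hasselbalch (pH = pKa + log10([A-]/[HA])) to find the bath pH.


ratio = [A-] / [HA] = 0.3490 / 0.4190 = 0.8329
log10(ratio) = -0.0793886
pH = pKa + log10(ratio) = 3.6150 - 0.0793886 = 3.5356


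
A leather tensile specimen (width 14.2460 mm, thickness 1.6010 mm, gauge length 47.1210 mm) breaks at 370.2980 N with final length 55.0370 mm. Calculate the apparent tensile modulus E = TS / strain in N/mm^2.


TS = F / (w * t) = 370.2980 / (14.2460 * 1.6010) = 16.2356 N/mm^2
strain = (Lf - L0) / L0 = (55.0370 - 47.1210) / 47.1210 = 0.1680
E = TS / strain = 16.2356 / 0.1680 = 96.6442 N/mm^2


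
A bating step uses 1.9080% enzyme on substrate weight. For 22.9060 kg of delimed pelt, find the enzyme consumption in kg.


Formula: Enzyme = substrate * pct / 100
Substituting: Enzyme = 22.9060 * 1.9080 / 100
Result: 0.4370 kg


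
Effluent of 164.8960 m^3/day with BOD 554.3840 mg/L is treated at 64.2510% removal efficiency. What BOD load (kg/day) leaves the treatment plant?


Load_in = volume * conc / 1000 = 164.8960 * 554.3840 / 1000 = 91.4157 kg/day
Removed = Load_in * eff / 100 = 91.4157 * 64.2510 / 100 = 58.7355 kg/day
Load_out = Load_in - Removed = 91.4157 - 58.7355 = 32.6802 kg/day


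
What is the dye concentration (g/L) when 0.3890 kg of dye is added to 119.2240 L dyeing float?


Formula: Conc = dye_mass(kg) / volume(L) * 1000
Substituting: Conc = 0.3890 / 119.2240 * 1000
Result: 3.2628 g/L


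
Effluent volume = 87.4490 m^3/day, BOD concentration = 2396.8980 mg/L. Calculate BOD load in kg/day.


Formula: BOD_load = volume * conc / 1000
Substituting: BOD_load = 87.4490 * 2396.8980 / 1000
Result: 209.6063 kg/day


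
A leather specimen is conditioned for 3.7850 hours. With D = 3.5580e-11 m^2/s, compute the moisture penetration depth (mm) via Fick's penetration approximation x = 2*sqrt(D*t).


t = 3.7850 hr * 3600 = 13626.0000 s
D * t = 3.5580e-11 * 13626.0000 = 4.8481e-07
x = 2 * sqrt(D*t) = 2 * sqrt(4.8481e-07) = 0.00139257 m = 1.3926 mm


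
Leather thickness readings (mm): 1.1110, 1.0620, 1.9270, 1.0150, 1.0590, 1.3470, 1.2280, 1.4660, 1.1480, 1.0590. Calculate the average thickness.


Formula: Average = sum / n
Substituting: Average = 12.4220 / 10
Result: 1.2422 mm


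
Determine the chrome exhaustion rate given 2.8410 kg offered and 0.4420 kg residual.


Formula: Uptake = (offered - residual) / offered * 100
Substituting: Uptake = (2.8410 - 0.4420) / 2.8410 * 100
Result: 84.4421 %


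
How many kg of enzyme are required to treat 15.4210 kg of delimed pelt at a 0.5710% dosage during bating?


Formula: Enzyme = substrate * pct / 100
Substituting: Enzyme = 15.4210 * 0.5710 / 100
Result: 0.0880539 kg


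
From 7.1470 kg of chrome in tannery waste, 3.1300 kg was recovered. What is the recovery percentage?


Formula: Recovery = recovered / input * 100
Substituting: Recovery = 3.1300 / 7.1470 * 100
Result: 43.7946 %


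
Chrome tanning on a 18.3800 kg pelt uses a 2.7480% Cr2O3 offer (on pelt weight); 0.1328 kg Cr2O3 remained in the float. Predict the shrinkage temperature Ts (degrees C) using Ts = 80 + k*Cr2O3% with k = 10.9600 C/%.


Offered = pelt * offer_pct / 100 = 18.3800 * 2.7480 / 100 = 0.5051 kg
Uptake = offered - residual = 0.5051 - 0.1328 = 0.3723 kg
Cr2O3% on pelt = uptake / pelt * 100 = 0.3723 / 18.3800 * 100 = 2.0255 %
Ts = 80 + k * Cr2O3% = 80 + 10.9600 * 2.0255 = 102.1992 C


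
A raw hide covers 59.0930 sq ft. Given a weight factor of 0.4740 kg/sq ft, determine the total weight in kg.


Formula: Weight = area * weight_per_sqft
Substituting: Weight = 59.0930 * 0.4740
Result: 28.0101 kg


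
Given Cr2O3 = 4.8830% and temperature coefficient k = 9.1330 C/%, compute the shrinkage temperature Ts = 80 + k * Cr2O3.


Formula: Ts = 80 + k * Cr2O3
Substituting: Ts = 80 + 9.1330 * 4.8830
Result: 124.5964 C


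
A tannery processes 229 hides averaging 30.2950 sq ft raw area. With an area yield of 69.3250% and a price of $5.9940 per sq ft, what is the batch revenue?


Raw_total = N * avg_area = 229 * 30.2950 = 6937.5550 sq ft
Finished = Raw_total * yield / 100 = 6937.5550 * 69.3250 / 100 = 4809.4600 sq ft
Value = Finished * price = 4809.4600 * 5.9940 = 28827.9033 $


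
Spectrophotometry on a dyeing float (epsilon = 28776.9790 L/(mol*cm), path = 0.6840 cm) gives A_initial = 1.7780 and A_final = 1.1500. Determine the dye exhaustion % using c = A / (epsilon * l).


c_initial = A_i / (epsilon * l) = 1.7780 / (28776.9790 * 0.6840) = 9.0330e-05 mol/L
c_final = A_f / (epsilon * l) = 1.1500 / (28776.9790 * 0.6840) = 5.8425e-05 mol/L
Exhaustion = (c_initial - c_final) / c_initial * 100 = (9.0330e-05 - 5.8425e-05) / 9.0330e-05 * 100 = 35.3206 %


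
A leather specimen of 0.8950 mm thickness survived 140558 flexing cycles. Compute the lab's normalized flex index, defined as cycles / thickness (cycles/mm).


Formula: Index = cycles / thickness
Substituting: Index = 140558 / 0.8950
Result: 157048.0447 cycles/mm


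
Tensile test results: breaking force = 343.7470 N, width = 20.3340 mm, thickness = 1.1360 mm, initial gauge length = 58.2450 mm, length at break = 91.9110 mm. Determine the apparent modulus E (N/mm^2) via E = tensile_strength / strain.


TS = F / (w * t) = 343.7470 / (20.3340 * 1.1360) = 14.8812 N/mm^2
strain = (Lf - L0) / L0 = (91.9110 - 58.2450) / 58.2450 = 0.5780
E = TS / strain = 14.8812 / 0.5780 = 25.7457 N/mm^2


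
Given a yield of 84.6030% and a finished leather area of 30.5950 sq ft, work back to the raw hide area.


Formula: raw = finished * 100 / yield
Substituting: raw = 30.5950 * 100 / 84.6030
Result: 36.1630 sq ft


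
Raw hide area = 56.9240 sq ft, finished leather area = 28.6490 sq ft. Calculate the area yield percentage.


Formula: Yield = finished / raw * 100
Substituting: Yield = 28.6490 / 56.9240 * 100
Result: 50.3285 %


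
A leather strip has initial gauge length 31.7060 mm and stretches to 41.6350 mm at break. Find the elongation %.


Formula: Elongation = (Lf - L0) / L0 * 100
Substituting: Elongation = (41.6350 - 31.7060) / 31.7060 * 100
Result: 31.3158 %


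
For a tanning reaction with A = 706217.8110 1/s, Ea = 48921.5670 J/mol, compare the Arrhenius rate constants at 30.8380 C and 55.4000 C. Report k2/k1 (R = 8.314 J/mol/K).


T1 = 30.8380 + 273.15 = 303.9880 K; T2 = 55.4000 + 273.15 = 328.5500 K
k1 = A * exp(-Ea/(R*T1)) = 706217.8110 * exp(-48921.5670/(8.314*303.9880)) = 0.00276937 1/s
k2 = A * exp(-Ea/(R*T2)) = 706217.8110 * exp(-48921.5670/(8.314*328.5500)) = 0.0117719 1/s
k2/k1 = 0.0117719 / 0.00276937 = 4.2507


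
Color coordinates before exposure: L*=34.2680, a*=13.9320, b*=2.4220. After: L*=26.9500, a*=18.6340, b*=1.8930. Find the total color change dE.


dL = -7.3180, da = 4.7020, db = -0.5290
dE = sqrt((-7.3180)^2 + 4.7020^2 + (-0.5290)^2) = 8.7145


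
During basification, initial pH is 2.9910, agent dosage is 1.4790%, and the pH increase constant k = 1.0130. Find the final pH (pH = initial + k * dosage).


Formula: pH_final = pH_initial + k * base_pct
Substituting: pH_final = 2.9910 + 1.0130 * 1.4790
Result: 4.4892


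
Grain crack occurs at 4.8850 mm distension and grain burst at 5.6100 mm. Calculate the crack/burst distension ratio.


Formula: Ratio = crack / burst
Substituting: Ratio = 4.8850 / 5.6100
Result: 0.8708


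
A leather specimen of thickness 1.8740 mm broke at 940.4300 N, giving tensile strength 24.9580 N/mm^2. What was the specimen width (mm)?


Formula: w = F / (TS * t)
Substituting: w = 940.4300 / (24.9580 * 1.8740)
Result: 20.1070 mm


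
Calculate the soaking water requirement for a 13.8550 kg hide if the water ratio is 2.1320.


Formula: Water = hide_weight * ratio
Substituting: Water = 13.8550 * 2.1320
Result: 29.5389 kg


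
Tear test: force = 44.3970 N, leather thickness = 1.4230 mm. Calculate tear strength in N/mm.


Formula: Tear strength = force / thickness
Substituting: Tear strength = 44.3970 / 1.4230
Result: 31.1996 N/mm


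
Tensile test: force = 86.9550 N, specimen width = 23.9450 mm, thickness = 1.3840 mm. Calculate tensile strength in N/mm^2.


Formula: TS = force / (width * thickness)
Substituting: TS = 86.9550 / (23.9450 * 1.3840)
Result: 2.6239 N/mm^2


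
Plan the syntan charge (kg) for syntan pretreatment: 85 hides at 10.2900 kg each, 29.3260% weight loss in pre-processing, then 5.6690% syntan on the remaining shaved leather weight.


Total_raw = N * avg_wt = 85 * 10.2900 = 874.6500 kg
Substrate = Total_raw * (1 - loss/100) = 874.6500 * (1 - 29.3260/100) = 618.1501 kg
Syntan = Substrate * pct / 100 = 618.1501 * 5.6690 / 100 = 35.0429 kg


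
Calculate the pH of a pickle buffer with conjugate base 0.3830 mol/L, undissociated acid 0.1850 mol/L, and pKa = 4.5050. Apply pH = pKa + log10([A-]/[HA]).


ratio = [A-] / [HA] = 0.3830 / 0.1850 = 2.0703
log10(ratio) = 0.3160
pH = pKa + log10(ratio) = 4.5050 + 0.3160 = 4.8210


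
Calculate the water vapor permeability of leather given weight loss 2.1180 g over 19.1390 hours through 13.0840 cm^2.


Formula: WVP = loss / (area * time)
Substituting: WVP = 2.1180 / (13.0840 * 19.1390)
Result: 0.00845797 g/(cm^2*hr)


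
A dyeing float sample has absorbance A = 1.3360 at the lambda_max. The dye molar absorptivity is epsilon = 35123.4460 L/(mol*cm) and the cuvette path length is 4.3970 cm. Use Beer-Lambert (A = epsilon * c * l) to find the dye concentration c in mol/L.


Formula: c = A / (epsilon * l)
Substituting: c = 1.3360 / (35123.4460 * 4.3970)
Result: 8.6507e-06 mol/L


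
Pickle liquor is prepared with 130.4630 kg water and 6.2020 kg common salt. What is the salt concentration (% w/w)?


Formula: Conc = salt / (water + salt) * 100
Substituting: Conc = 6.2020 / (130.4630 + 6.2020) * 100
Result: 4.5381 %


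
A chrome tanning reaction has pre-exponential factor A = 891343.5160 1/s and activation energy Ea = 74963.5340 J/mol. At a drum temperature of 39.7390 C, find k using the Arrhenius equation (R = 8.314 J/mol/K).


T_K = T_C + 273.15 = 39.7390 + 273.15 = 312.8890 K
exponent = -Ea / (R * T_K) = -74963.5340 / (8.314 * 312.8890) = -28.8171
k = A * exp(exponent) = 891343.5160 * exp(-28.8171) = 2.7224e-07 1/s


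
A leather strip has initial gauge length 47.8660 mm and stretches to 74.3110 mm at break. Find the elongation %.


Formula: Elongation = (Lf - L0) / L0 * 100
Substituting: Elongation = (74.3110 - 47.8660) / 47.8660 * 100
Result: 55.2480 %


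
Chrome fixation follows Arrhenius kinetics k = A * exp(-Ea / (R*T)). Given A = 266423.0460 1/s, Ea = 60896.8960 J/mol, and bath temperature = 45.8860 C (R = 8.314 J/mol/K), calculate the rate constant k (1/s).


T_K = T_C + 273.15 = 45.8860 + 273.15 = 319.0360 K
exponent = -Ea / (R * T_K) = -60896.8960 / (8.314 * 319.0360) = -22.9586
k = A * exp(exponent) = 266423.0460 * exp(-22.9586) = 2.8496e-05 1/s


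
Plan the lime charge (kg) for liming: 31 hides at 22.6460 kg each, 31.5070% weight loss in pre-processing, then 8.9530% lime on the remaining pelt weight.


Total_raw = N * avg_wt = 31 * 22.6460 = 702.0260 kg
Substrate = Total_raw * (1 - loss/100) = 702.0260 * (1 - 31.5070/100) = 480.8387 kg
Lime = Substrate * pct / 100 = 480.8387 * 8.9530 / 100 = 43.0495 kg


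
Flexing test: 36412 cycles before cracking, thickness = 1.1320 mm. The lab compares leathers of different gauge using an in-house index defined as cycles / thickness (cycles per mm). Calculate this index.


Formula: Index = cycles / thickness
Substituting: Index = 36412 / 1.1320
Result: 32166.0777 cycles/mm


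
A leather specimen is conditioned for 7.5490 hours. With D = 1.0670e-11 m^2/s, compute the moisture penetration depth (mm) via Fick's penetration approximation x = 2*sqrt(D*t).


t = 7.5490 hr * 3600 = 27176.4000 s
D * t = 1.0670e-11 * 27176.4000 = 2.8997e-07
x = 2 * sqrt(D*t) = 2 * sqrt(2.8997e-07) = 0.00107698 m = 1.0770 mm


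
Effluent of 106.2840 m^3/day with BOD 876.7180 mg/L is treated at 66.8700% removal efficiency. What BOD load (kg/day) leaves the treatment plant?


Load_in = volume * conc / 1000 = 106.2840 * 876.7180 / 1000 = 93.1811 kg/day
Removed = Load_in * eff / 100 = 93.1811 * 66.8700 / 100 = 62.3102 kg/day
Load_out = Load_in - Removed = 93.1811 - 62.3102 = 30.8709 kg/day


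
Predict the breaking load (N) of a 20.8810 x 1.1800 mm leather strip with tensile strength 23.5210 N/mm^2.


Formula: F = TS * w * t
Substituting: F = 23.5210 * 20.8810 * 1.1800
Result: 579.5476 N


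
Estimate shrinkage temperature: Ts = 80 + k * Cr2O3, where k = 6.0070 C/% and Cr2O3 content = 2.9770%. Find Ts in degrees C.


Formula: Ts = 80 + k * Cr2O3
Substituting: Ts = 80 + 6.0070 * 2.9770
Result: 97.8828 C


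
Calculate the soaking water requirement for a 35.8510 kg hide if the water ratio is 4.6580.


Formula: Water = hide_weight * ratio
Substituting: Water = 35.8510 * 4.6580
Result: 166.9940 kg


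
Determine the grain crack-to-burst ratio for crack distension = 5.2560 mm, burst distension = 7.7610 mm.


Formula: Ratio = crack / burst
Substituting: Ratio = 5.2560 / 7.7610
Result: 0.6772


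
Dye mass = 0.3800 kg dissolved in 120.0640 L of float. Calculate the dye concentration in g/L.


Formula: Conc = dye_mass(kg) / volume(L) * 1000
Substituting: Conc = 0.3800 / 120.0640 * 1000
Result: 3.1650 g/L


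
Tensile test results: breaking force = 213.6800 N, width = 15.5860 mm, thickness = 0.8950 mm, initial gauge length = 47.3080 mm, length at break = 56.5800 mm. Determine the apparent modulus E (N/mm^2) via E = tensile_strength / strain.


TS = F / (w * t) = 213.6800 / (15.5860 * 0.8950) = 15.3181 N/mm^2
strain = (Lf - L0) / L0 = (56.5800 - 47.3080) / 47.3080 = 0.1960
E = TS / strain = 15.3181 / 0.1960 = 78.1569 N/mm^2


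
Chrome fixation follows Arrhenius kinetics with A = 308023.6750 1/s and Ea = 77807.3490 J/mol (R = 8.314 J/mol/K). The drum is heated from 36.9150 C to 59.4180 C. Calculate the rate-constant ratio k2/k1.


T1 = 36.9150 + 273.15 = 310.0650 K; T2 = 59.4180 + 273.15 = 332.5680 K
k1 = A * exp(-Ea/(R*T1)) = 308023.6750 * exp(-77807.3490/(8.314*310.0650)) = 2.4011e-08 1/s
k2 = A * exp(-Ea/(R*T2)) = 308023.6750 * exp(-77807.3490/(8.314*332.5680)) = 1.8508e-07 1/s
k2/k1 = 1.8508e-07 / 2.4011e-08 = 7.7083


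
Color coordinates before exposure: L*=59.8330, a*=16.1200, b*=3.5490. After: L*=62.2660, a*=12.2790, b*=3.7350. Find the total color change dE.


dL = 2.4330, da = -3.8410, db = 0.1860
dE = sqrt(2.4330^2 + (-3.8410)^2 + 0.1860^2) = 4.5505


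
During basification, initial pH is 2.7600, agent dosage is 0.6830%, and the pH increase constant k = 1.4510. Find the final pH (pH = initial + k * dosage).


Formula: pH_final = pH_initial + k * base_pct
Substituting: pH_final = 2.7600 + 1.4510 * 0.6830
Result: 3.7510


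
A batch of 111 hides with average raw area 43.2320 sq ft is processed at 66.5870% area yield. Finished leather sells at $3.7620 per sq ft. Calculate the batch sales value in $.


Raw_total = N * avg_area = 111 * 43.2320 = 4798.7520 sq ft
Finished = Raw_total * yield / 100 = 4798.7520 * 66.5870 / 100 = 3195.3450 sq ft
Value = Finished * price = 3195.3450 * 3.7620 = 12020.8879 $


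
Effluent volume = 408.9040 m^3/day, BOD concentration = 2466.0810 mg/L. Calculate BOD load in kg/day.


Formula: BOD_load = volume * conc / 1000
Substituting: BOD_load = 408.9040 * 2466.0810 / 1000
Result: 1008.3904 kg/day


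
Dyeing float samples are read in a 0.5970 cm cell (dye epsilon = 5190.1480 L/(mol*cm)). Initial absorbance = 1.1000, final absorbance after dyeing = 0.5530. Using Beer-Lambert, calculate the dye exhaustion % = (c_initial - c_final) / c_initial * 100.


c_initial = A_i / (epsilon * l) = 1.1000 / (5190.1480 * 0.5970) = 3.5501e-04 mol/L
c_final = A_f / (epsilon * l) = 0.5530 / (5190.1480 * 0.5970) = 1.7847e-04 mol/L
Exhaustion = (c_initial - c_final) / c_initial * 100 = (3.5501e-04 - 1.7847e-04) / 3.5501e-04 * 100 = 49.7273 %


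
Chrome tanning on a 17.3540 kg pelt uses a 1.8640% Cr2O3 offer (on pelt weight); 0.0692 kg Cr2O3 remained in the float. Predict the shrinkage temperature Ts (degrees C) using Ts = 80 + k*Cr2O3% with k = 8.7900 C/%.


Offered = pelt * offer_pct / 100 = 17.3540 * 1.8640 / 100 = 0.3235 kg
Uptake = offered - residual = 0.3235 - 0.0692 = 0.2543 kg
Cr2O3% on pelt = uptake / pelt * 100 = 0.2543 / 17.3540 * 100 = 1.4652 %
Ts = 80 + k * Cr2O3% = 80 + 8.7900 * 1.4652 = 92.8795 C


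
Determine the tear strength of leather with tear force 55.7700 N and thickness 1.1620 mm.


Formula: Tear strength = force / thickness
Substituting: Tear strength = 55.7700 / 1.1620
Result: 47.9948 N/mm


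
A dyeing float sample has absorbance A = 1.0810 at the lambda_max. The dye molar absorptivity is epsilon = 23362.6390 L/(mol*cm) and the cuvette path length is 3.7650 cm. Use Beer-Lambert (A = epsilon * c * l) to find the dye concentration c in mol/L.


Formula: c = A / (epsilon * l)
Substituting: c = 1.0810 / (23362.6390 * 3.7650)
Result: 1.2290e-05 mol/L
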